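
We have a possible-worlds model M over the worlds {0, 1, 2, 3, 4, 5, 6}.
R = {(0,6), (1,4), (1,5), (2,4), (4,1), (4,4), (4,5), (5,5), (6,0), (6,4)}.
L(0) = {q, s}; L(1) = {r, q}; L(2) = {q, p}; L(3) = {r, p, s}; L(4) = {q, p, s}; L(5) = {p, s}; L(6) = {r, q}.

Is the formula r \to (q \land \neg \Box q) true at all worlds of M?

No

Let φ = r \to (q \land \neg \Box q). Evaluate φ at each world:
  0 (successors {6}): φ is true.
  1 (successors {4, 5}): φ is true.
  2 (successors {4}): φ is true.
  3 (successors ∅): φ is false.
  4 (successors {1, 4, 5}): φ is true.
  5 (successors {5}): φ is true.
  6 (successors {0, 4}): φ is false.
Detail at 3 (counterexample):
  At 3: r is true, q \land \neg \Box q is false, so r \to (q \land \neg \Box q) is false.
    At 3: q is false, \neg \Box q is false, so q \land \neg \Box q is false.
      At 3: \Box q is true, so \neg \Box q is false.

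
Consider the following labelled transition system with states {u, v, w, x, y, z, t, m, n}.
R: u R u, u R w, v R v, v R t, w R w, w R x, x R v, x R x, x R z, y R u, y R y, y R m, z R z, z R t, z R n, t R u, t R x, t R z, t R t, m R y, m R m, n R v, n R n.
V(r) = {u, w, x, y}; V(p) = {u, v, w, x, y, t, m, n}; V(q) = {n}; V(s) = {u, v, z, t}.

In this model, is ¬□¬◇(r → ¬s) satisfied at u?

Yes

At u: □¬◇(r → ¬s) is false, so ¬□¬◇(r → ¬s) is true.
  At u: □¬◇(r → ¬s) requires ¬◇(r → ¬s) at every successor {u, w}.
    ¬◇(r → ¬s) fails at u, so □¬◇(r → ¬s) is false at u.
      At u: ◇(r → ¬s) is true, so ¬◇(r → ¬s) is false.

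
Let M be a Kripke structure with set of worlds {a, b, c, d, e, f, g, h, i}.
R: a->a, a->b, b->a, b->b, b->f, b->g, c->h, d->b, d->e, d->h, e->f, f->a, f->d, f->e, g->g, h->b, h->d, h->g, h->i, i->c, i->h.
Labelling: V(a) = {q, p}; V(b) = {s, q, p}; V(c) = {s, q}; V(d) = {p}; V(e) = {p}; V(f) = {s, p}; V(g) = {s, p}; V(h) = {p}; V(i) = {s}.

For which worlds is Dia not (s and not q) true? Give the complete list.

a, b, c, d, f, h, i

Let φ = Dia not (s and not q). Evaluate φ at each world:
  a (successors {a, b}): φ is true.
  b (successors {a, b, f, g}): φ is true.
  c (successors {h}): φ is true.
  d (successors {b, e, h}): φ is true.
  e (successors {f}): φ is false.
  f (successors {a, d, e}): φ is true.
  g (successors {g}): φ is false.
  h (successors {b, d, g, i}): φ is true.
  i (successors {c, h}): φ is true.
For instance, at b:
  At b: Dia not (s and not q) requires not (s and not q) at some successor in {a, b, f, g}.
    not (s and not q) holds at a, so Dia not (s and not q) is true at b.
Satisfying worlds: {a, b, c, d, f, h, i}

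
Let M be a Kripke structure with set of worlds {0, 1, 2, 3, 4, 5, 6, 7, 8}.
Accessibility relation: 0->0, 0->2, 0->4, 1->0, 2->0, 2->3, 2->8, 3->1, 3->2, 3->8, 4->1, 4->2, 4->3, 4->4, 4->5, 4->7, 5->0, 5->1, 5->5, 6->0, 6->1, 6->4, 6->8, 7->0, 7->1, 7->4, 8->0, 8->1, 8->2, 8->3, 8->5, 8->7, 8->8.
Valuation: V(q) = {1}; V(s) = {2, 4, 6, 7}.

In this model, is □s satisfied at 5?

At 5: □s requires s at every successor {0, 1, 5}.
  s fails at 0, so □s is false at 5.

No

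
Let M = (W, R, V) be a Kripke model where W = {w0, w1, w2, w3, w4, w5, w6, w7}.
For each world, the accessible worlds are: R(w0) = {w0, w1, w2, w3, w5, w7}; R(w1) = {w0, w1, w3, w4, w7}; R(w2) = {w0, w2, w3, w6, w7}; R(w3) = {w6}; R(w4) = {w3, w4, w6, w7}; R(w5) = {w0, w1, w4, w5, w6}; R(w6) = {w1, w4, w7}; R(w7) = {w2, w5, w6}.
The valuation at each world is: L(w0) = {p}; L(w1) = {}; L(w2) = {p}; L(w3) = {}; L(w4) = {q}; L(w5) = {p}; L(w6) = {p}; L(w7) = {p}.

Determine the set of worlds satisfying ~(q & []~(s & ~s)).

w0, w1, w2, w3, w5, w6, w7

Recall that []ψ holds at a world iff ψ holds at every accessible world, and <>ψ holds iff ψ holds at some accessible world.
Let φ = ~(q & []~(s & ~s)). Evaluate φ at each world:
  w0 (successors {w0, w1, w2, w3, w5, w7}): φ is true.
  w1 (successors {w0, w1, w3, w4, w7}): φ is true.
  w2 (successors {w0, w2, w3, w6, w7}): φ is true.
  w3 (successors {w6}): φ is true.
  w4 (successors {w3, w4, w6, w7}): φ is false.
  w5 (successors {w0, w1, w4, w5, w6}): φ is true.
  w6 (successors {w1, w4, w7}): φ is true.
  w7 (successors {w2, w5, w6}): φ is true.
For instance, at w1:
  At w1: q & []~(s & ~s) is false, so ~(q & []~(s & ~s)) is true.
    At w1: q is false, []~(s & ~s) is true, so q & []~(s & ~s) is false.
      At w1: []~(s & ~s) requires ~(s & ~s) at every successor {w0, w1, w3, w4, w7}.
        At w0: ~(s & ~s) is true.
        At w1: ~(s & ~s) is true.
        At w3: ~(s & ~s) is true.
        At w4: ~(s & ~s) is true.
        At w7: ~(s & ~s) is true.
      So []~(s & ~s) is true at w1.
Satisfying worlds: {w0, w1, w2, w3, w5, w6, w7}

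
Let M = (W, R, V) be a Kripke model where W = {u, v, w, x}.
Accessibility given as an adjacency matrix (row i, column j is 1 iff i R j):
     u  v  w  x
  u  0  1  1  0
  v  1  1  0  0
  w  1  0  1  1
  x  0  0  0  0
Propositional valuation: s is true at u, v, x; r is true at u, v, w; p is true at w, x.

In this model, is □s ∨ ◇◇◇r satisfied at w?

At w: □s is false, ◇◇◇r is true, so □s ∨ ◇◇◇r is true.
  At w: □s requires s at every successor {u, w, x}.
    s fails at w, so □s is false at w.
  At w: ◇◇◇r requires ◇◇r at some successor in {u, w, x}.
    ◇◇r holds at u, so ◇◇◇r is true at w.
      At u: ◇◇r requires ◇r at some successor in {v, w}.
        ◇r holds at v, so ◇◇r is true at u.

Yes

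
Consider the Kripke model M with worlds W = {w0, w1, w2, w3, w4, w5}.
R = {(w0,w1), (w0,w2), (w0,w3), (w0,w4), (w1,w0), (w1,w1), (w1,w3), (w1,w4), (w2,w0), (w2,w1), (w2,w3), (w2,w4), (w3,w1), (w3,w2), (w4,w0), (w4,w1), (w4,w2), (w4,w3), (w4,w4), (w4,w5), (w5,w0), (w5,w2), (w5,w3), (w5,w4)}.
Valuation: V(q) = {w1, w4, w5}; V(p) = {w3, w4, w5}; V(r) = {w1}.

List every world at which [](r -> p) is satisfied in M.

w5

Let φ = [](r -> p). Evaluate φ at each world:
  w0 (successors {w1, w2, w3, w4}): φ is false.
  w1 (successors {w0, w1, w3, w4}): φ is false.
  w2 (successors {w0, w1, w3, w4}): φ is false.
  w3 (successors {w1, w2}): φ is false.
  w4 (successors {w0, w1, w2, w3, w4, w5}): φ is false.
  w5 (successors {w0, w2, w3, w4}): φ is true.
For instance, at w3:
  At w3: [](r -> p) requires r -> p at every successor {w1, w2}.
    r -> p fails at w1, so [](r -> p) is false at w3.
Satisfying worlds: {w5}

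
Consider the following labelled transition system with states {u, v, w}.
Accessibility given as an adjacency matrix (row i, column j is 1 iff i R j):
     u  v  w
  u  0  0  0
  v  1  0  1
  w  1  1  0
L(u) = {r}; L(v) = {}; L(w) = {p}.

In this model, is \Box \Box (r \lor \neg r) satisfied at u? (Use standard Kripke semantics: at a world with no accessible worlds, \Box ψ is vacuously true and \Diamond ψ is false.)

Yes

Recall that \Box ψ holds at a world iff ψ holds at every accessible world, and \Diamond ψ holds iff ψ holds at some accessible world.
At u: no accessible worlds, so \Box \Box (r \lor \neg r) holds vacuously.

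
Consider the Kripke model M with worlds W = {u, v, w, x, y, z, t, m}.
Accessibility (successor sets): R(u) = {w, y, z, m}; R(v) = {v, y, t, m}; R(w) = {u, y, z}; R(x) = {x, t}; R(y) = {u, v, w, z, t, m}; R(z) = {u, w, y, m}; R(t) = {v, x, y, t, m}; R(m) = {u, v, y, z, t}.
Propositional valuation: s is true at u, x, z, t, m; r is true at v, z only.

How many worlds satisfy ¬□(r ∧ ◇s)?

8

Let φ = ¬□(r ∧ ◇s). Evaluate φ at each world:
  u (successors {w, y, z, m}): φ is true.
  v (successors {v, y, t, m}): φ is true.
  w (successors {u, y, z}): φ is true.
  x (successors {x, t}): φ is true.
  y (successors {u, v, w, z, t, m}): φ is true.
  z (successors {u, w, y, m}): φ is true.
  t (successors {v, x, y, t, m}): φ is true.
  m (successors {u, v, y, z, t}): φ is true.
For instance, at m:
  At m: □(r ∧ ◇s) is false, so ¬□(r ∧ ◇s) is true.
    At m: □(r ∧ ◇s) requires r ∧ ◇s at every successor {u, v, y, z, t}.
      r ∧ ◇s fails at u, so □(r ∧ ◇s) is false at m.
Satisfying worlds: {u, v, w, x, y, z, t, m}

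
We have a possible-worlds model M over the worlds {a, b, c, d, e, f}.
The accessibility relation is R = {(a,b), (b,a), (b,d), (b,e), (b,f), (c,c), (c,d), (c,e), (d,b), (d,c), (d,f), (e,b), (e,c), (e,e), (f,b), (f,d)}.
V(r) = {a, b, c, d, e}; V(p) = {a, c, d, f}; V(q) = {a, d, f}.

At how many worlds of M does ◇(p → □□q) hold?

Let φ = ◇(p → □□q). Evaluate φ at each world:
  a (successors {b}): φ is true.
  b (successors {a, d, e, f}): φ is true.
  c (successors {c, d, e}): φ is true.
  d (successors {b, c, f}): φ is true.
  e (successors {b, c, e}): φ is true.
  f (successors {b, d}): φ is true.
For instance, at a:
  At a: ◇(p → □□q) requires p → □□q at some successor in {b}.
    p → □□q holds at b, so ◇(p → □□q) is true at a.
      At b: p is false, □□q is false, so p → □□q is true.
Satisfying worlds: {a, b, c, d, e, f}

6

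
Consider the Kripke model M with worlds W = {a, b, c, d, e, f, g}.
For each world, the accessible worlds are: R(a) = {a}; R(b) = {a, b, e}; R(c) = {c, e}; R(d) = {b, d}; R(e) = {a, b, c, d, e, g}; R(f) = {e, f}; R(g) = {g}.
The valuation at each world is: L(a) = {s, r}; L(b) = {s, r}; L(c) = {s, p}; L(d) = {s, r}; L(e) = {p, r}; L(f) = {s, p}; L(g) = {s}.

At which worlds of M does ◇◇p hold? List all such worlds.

Let φ = ◇◇p. Evaluate φ at each world:
  a (successors {a}): φ is false.
  b (successors {a, b, e}): φ is true.
  c (successors {c, e}): φ is true.
  d (successors {b, d}): φ is true.
  e (successors {a, b, c, d, e, g}): φ is true.
  f (successors {e, f}): φ is true.
  g (successors {g}): φ is false.
For instance, at f:
  At f: ◇◇p requires ◇p at some successor in {e, f}.
    ◇p holds at e, so ◇◇p is true at f.
      At e: ◇p requires p at some successor in {a, b, c, d, e, g}.
        p holds at c, so ◇p is true at e.
Satisfying worlds: {b, c, d, e, f}

b, c, d, e, f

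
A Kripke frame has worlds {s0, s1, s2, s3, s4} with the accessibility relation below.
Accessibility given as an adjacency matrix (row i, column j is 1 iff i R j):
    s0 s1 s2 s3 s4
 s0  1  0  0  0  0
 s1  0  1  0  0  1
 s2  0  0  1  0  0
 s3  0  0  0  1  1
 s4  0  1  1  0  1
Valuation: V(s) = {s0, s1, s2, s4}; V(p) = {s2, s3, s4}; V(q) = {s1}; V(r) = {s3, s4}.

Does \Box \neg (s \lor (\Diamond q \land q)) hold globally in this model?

No

Recall that \Box ψ holds at a world iff ψ holds at every accessible world, and \Diamond ψ holds iff ψ holds at some accessible world.
Let φ = \Box \neg (s \lor (\Diamond q \land q)). Evaluate φ at each world:
  s0 (successors {s0}): φ is false.
  s1 (successors {s1, s4}): φ is false.
  s2 (successors {s2}): φ is false.
  s3 (successors {s3, s4}): φ is false.
  s4 (successors {s1, s2, s4}): φ is false.
Detail at s0 (counterexample):
  At s0: \Box \neg (s \lor (\Diamond q \land q)) requires \neg (s \lor (\Diamond q \land q)) at every successor {s0}.
    \neg (s \lor (\Diamond q \land q)) fails at s0, so \Box \neg (s \lor (\Diamond q \land q)) is false at s0.
      At s0: s \lor (\Diamond q \land q) is true, so \neg (s \lor (\Diamond q \land q)) is false.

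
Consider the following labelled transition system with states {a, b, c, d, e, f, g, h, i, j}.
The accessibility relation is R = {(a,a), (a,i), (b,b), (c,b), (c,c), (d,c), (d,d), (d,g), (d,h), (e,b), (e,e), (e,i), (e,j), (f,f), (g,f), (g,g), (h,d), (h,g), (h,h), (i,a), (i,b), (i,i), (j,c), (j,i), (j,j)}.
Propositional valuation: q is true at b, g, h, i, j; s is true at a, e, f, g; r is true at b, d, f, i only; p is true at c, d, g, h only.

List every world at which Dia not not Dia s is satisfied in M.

a, d, e, f, g, h, i, j

Let φ = Dia not not Dia s. Evaluate φ at each world:
  a (successors {a, i}): φ is true.
  b (successors {b}): φ is false.
  c (successors {b, c}): φ is false.
  d (successors {c, d, g, h}): φ is true.
  e (successors {b, e, i, j}): φ is true.
  f (successors {f}): φ is true.
  g (successors {f, g}): φ is true.
  h (successors {d, g, h}): φ is true.
  i (successors {a, b, i}): φ is true.
  j (successors {c, i, j}): φ is true.
For instance, at c:
  At c: Dia not not Dia s requires not not Dia s at some successor in {b, c}.
    At b: not not Dia s is false.
    At c: not not Dia s is false.
  So Dia not not Dia s is false at c.
Satisfying worlds: {a, d, e, f, g, h, i, j}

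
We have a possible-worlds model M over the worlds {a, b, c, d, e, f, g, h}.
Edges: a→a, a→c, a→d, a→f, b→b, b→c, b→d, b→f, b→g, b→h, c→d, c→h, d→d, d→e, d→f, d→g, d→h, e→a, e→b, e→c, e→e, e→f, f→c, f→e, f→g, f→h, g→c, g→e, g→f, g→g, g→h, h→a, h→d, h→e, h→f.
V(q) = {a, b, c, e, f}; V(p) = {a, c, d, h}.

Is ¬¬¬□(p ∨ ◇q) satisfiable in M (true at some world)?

Let φ = ¬¬¬□(p ∨ ◇q). Evaluate φ at each world:
  a (successors {a, c, d, f}): φ is false.
  b (successors {b, c, d, f, g, h}): φ is false.
  c (successors {d, h}): φ is false.
  d (successors {d, e, f, g, h}): φ is false.
  e (successors {a, b, c, e, f}): φ is false.
  f (successors {c, e, g, h}): φ is false.
  g (successors {c, e, f, g, h}): φ is false.
  h (successors {a, d, e, f}): φ is false.
For instance, at g:
  At g: ¬¬□(p ∨ ◇q) is true, so ¬¬¬□(p ∨ ◇q) is false.
    At g: ¬□(p ∨ ◇q) is false, so ¬¬□(p ∨ ◇q) is true.
      At g: □(p ∨ ◇q) is true, so ¬□(p ∨ ◇q) is false.

No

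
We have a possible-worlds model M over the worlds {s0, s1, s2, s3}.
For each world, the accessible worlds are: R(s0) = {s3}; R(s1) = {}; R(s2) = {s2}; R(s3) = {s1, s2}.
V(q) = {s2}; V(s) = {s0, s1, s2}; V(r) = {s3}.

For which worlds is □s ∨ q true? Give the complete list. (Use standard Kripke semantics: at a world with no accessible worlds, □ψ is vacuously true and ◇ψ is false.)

s1, s2, s3

Let φ = □s ∨ q. Evaluate φ at each world:
  s0 (successors {s3}): φ is false.
  s1 (successors ∅): φ is true.
  s2 (successors {s2}): φ is true.
  s3 (successors {s1, s2}): φ is true.
For instance, at s2:
  At s2: □s is true, q is true, so □s ∨ q is true.
    At s2: □s requires s at every successor {s2}.
      At s2: s is true.
    So □s is true at s2.
Satisfying worlds: {s1, s2, s3}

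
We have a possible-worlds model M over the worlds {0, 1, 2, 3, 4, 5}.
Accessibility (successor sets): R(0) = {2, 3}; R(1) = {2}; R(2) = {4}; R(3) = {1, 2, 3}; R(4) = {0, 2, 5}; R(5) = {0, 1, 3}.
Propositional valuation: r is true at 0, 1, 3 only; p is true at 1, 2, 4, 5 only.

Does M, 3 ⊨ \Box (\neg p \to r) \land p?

No

At 3: \Box (\neg p \to r) is true, p is false, so \Box (\neg p \to r) \land p is false.
  At 3: \Box (\neg p \to r) requires \neg p \to r at every successor {1, 2, 3}.
    At 1: \neg p \to r is true.
    At 2: \neg p \to r is true.
    At 3: \neg p \to r is true.
  So \Box (\neg p \to r) is true at 3.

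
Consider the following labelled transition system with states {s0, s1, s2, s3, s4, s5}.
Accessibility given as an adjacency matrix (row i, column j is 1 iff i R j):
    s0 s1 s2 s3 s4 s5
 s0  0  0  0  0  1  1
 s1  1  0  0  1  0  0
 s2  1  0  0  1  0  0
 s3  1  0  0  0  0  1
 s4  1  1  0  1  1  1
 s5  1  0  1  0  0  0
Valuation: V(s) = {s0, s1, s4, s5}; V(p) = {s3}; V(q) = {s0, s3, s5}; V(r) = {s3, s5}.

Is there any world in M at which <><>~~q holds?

Yes

Let φ = <><>~~q. Evaluate φ at each world:
  s0 (successors {s4, s5}): φ is true.
  s1 (successors {s0, s3}): φ is true.
  s2 (successors {s0, s3}): φ is true.
  s3 (successors {s0, s5}): φ is true.
  s4 (successors {s0, s1, s3, s4, s5}): φ is true.
  s5 (successors {s0, s2}): φ is true.
Detail at s0 (witness):
  At s0: <><>~~q requires <>~~q at some successor in {s4, s5}.
    <>~~q holds at s4, so <><>~~q is true at s0.
      At s4: <>~~q requires ~~q at some successor in {s0, s1, s3, s4, s5}.
        ~~q holds at s0, so <>~~q is true at s4.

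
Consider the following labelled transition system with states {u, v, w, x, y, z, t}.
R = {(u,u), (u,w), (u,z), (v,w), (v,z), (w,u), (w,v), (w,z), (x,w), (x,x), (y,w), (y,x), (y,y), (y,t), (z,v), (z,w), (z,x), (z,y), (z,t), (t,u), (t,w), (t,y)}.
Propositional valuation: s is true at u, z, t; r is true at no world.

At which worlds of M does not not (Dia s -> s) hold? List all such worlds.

Recall that Dia ψ holds at a world iff ψ holds at some accessible world.
Let φ = not not (Dia s -> s). Evaluate φ at each world:
  u (successors {u, w, z}): φ is true.
  v (successors {w, z}): φ is false.
  w (successors {u, v, z}): φ is false.
  x (successors {w, x}): φ is true.
  y (successors {w, x, y, t}): φ is false.
  z (successors {v, w, x, y, t}): φ is true.
  t (successors {u, w, y}): φ is true.
For instance, at v:
  At v: not (Dia s -> s) is true, so not not (Dia s -> s) is false.
    At v: Dia s -> s is false, so not (Dia s -> s) is true.
      At v: Dia s is true, s is false, so Dia s -> s is false.
Satisfying worlds: {u, x, z, t}

u, x, z, t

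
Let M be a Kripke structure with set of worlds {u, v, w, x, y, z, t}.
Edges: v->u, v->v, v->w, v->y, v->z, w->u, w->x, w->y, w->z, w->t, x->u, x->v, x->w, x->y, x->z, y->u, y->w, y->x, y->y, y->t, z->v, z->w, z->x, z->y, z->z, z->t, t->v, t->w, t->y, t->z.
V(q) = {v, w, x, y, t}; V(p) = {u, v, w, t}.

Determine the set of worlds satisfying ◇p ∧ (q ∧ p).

v, w, t

Let φ = ◇p ∧ (q ∧ p). Evaluate φ at each world:
  u (successors ∅): φ is false.
  v (successors {u, v, w, y, z}): φ is true.
  w (successors {u, x, y, z, t}): φ is true.
  x (successors {u, v, w, y, z}): φ is false.
  y (successors {u, w, x, y, t}): φ is false.
  z (successors {v, w, x, y, z, t}): φ is false.
  t (successors {v, w, y, z}): φ is true.
For instance, at v:
  At v: ◇p is true, q ∧ p is true, so ◇p ∧ (q ∧ p) is true.
    At v: ◇p requires p at some successor in {u, v, w, y, z}.
      p holds at u, so ◇p is true at v.
Satisfying worlds: {v, w, t}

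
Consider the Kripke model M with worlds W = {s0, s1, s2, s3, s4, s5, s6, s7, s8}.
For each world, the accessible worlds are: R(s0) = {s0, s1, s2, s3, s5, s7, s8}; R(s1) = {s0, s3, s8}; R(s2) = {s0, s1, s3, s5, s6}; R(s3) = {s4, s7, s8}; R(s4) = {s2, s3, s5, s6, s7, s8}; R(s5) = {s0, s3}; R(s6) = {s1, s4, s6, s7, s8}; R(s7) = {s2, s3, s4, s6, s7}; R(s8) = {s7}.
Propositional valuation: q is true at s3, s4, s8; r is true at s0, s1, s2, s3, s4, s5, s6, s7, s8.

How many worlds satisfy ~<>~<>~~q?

Recall that <>ψ holds at a world iff ψ holds at some accessible world.
Let φ = ~<>~<>~~q. Evaluate φ at each world:
  s0 (successors {s0, s1, s2, s3, s5, s7, s8}): φ is false.
  s1 (successors {s0, s3, s8}): φ is false.
  s2 (successors {s0, s1, s3, s5, s6}): φ is true.
  s3 (successors {s4, s7, s8}): φ is false.
  s4 (successors {s2, s3, s5, s6, s7, s8}): φ is false.
  s5 (successors {s0, s3}): φ is true.
  s6 (successors {s1, s4, s6, s7, s8}): φ is false.
  s7 (successors {s2, s3, s4, s6, s7}): φ is true.
  s8 (successors {s7}): φ is true.
For instance, at s7:
  At s7: <>~<>~~q is false, so ~<>~<>~~q is true.
    At s7: <>~<>~~q requires ~<>~~q at some successor in {s2, s3, s4, s6, s7}.
      At s2: ~<>~~q is false.
      At s3: ~<>~~q is false.
      At s4: ~<>~~q is false.
      At s6: ~<>~~q is false.
      At s7: ~<>~~q is false.
    So <>~<>~~q is false at s7.
Satisfying worlds: {s2, s5, s7, s8}

4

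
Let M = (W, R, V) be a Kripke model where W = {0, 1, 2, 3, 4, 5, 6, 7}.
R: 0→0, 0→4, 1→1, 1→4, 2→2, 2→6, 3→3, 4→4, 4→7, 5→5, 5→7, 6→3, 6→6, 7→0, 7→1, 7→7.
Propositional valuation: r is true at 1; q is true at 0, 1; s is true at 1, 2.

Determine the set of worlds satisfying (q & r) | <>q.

0, 1, 7

Recall that <>ψ holds at a world iff ψ holds at some accessible world.
Let φ = (q & r) | <>q. Evaluate φ at each world:
  0 (successors {0, 4}): φ is true.
  1 (successors {1, 4}): φ is true.
  2 (successors {2, 6}): φ is false.
  3 (successors {3}): φ is false.
  4 (successors {4, 7}): φ is false.
  5 (successors {5, 7}): φ is false.
  6 (successors {3, 6}): φ is false.
  7 (successors {0, 1, 7}): φ is true.
For instance, at 2:
  At 2: q & r is false, <>q is false, so (q & r) | <>q is false.
    At 2: <>q requires q at some successor in {2, 6}.
      At 2: q is false.
      At 6: q is false.
    So <>q is false at 2.
Satisfying worlds: {0, 1, 7}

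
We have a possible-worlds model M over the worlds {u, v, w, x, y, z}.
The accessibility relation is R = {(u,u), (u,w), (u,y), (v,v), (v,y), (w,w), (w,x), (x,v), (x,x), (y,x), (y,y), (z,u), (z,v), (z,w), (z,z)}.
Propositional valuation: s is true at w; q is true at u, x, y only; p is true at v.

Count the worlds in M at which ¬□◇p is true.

5

Let φ = ¬□◇p. Evaluate φ at each world:
  u (successors {u, w, y}): φ is true.
  v (successors {v, y}): φ is true.
  w (successors {w, x}): φ is true.
  x (successors {v, x}): φ is false.
  y (successors {x, y}): φ is true.
  z (successors {u, v, w, z}): φ is true.
For instance, at z:
  At z: □◇p is false, so ¬□◇p is true.
    At z: □◇p requires ◇p at every successor {u, v, w, z}.
      ◇p fails at u, so □◇p is false at z.
Satisfying worlds: {u, v, w, y, z}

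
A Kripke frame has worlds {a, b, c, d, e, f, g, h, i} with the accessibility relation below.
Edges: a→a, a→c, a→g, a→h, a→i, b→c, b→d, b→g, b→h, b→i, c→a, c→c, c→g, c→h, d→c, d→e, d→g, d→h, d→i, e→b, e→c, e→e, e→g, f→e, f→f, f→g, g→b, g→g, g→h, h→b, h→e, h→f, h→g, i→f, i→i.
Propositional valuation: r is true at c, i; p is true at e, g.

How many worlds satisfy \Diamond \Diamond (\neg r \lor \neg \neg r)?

Recall that \Diamond ψ holds at a world iff ψ holds at some accessible world.
Let φ = \Diamond \Diamond (\neg r \lor \neg \neg r). Evaluate φ at each world:
  a (successors {a, c, g, h, i}): φ is true.
  b (successors {c, d, g, h, i}): φ is true.
  c (successors {a, c, g, h}): φ is true.
  d (successors {c, e, g, h, i}): φ is true.
  e (successors {b, c, e, g}): φ is true.
  f (successors {e, f, g}): φ is true.
  g (successors {b, g, h}): φ is true.
  h (successors {b, e, f, g}): φ is true.
  i (successors {f, i}): φ is true.
For instance, at d:
  At d: \Diamond \Diamond (\neg r \lor \neg \neg r) requires \Diamond (\neg r \lor \neg \neg r) at some successor in {c, e, g, h, i}.
    \Diamond (\neg r \lor \neg \neg r) holds at c, so \Diamond \Diamond (\neg r \lor \neg \neg r) is true at d.
      At c: \Diamond (\neg r \lor \neg \neg r) requires \neg r \lor \neg \neg r at some successor in {a, c, g, h}.
        \neg r \lor \neg \neg r holds at a, so \Diamond (\neg r \lor \neg \neg r) is true at c.
Satisfying worlds: {a, b, c, d, e, f, g, h, i}

9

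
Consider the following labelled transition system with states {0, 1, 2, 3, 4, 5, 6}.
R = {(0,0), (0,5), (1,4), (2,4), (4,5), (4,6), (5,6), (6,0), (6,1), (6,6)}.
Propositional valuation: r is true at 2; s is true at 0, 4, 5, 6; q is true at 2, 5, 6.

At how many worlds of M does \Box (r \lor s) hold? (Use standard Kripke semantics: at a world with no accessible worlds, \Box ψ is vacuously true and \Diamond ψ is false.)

6

Recall that \Box ψ holds at a world iff ψ holds at every accessible world, and \Diamond ψ holds iff ψ holds at some accessible world.
Let φ = \Box (r \lor s). Evaluate φ at each world:
  0 (successors {0, 5}): φ is true.
  1 (successors {4}): φ is true.
  2 (successors {4}): φ is true.
  3 (successors ∅): φ is true.
  4 (successors {5, 6}): φ is true.
  5 (successors {6}): φ is true.
  6 (successors {0, 1, 6}): φ is false.
For instance, at 1:
  At 1: \Box (r \lor s) requires r \lor s at every successor {4}.
    At 4: r \lor s is true.
  So \Box (r \lor s) is true at 1.
Satisfying worlds: {0, 1, 2, 3, 4, 5}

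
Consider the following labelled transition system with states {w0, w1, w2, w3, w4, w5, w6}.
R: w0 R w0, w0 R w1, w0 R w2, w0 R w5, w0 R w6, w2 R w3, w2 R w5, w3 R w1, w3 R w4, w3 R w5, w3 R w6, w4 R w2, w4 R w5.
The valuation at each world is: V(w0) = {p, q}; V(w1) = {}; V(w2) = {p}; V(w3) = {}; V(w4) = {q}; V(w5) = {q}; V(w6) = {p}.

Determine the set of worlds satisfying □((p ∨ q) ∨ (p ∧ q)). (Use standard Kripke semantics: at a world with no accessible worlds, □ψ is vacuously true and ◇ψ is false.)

w1, w4, w5, w6

Let φ = □((p ∨ q) ∨ (p ∧ q)). Evaluate φ at each world:
  w0 (successors {w0, w1, w2, w5, w6}): φ is false.
  w1 (successors ∅): φ is true.
  w2 (successors {w3, w5}): φ is false.
  w3 (successors {w1, w4, w5, w6}): φ is false.
  w4 (successors {w2, w5}): φ is true.
  w5 (successors ∅): φ is true.
  w6 (successors ∅): φ is true.
For instance, at w0:
  At w0: □((p ∨ q) ∨ (p ∧ q)) requires (p ∨ q) ∨ (p ∧ q) at every successor {w0, w1, w2, w5, w6}.
    (p ∨ q) ∨ (p ∧ q) fails at w1, so □((p ∨ q) ∨ (p ∧ q)) is false at w0.
Satisfying worlds: {w1, w4, w5, w6}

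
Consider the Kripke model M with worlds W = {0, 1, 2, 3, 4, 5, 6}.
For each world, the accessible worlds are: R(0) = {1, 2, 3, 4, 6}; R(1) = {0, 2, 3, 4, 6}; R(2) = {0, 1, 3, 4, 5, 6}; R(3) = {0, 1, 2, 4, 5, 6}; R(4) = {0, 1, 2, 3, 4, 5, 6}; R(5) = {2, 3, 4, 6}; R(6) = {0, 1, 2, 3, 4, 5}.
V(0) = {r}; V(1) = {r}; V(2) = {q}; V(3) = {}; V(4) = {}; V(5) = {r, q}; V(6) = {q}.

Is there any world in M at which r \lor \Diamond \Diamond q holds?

Let φ = r \lor \Diamond \Diamond q. Evaluate φ at each world:
  0 (successors {1, 2, 3, 4, 6}): φ is true.
  1 (successors {0, 2, 3, 4, 6}): φ is true.
  2 (successors {0, 1, 3, 4, 5, 6}): φ is true.
  3 (successors {0, 1, 2, 4, 5, 6}): φ is true.
  4 (successors {0, 1, 2, 3, 4, 5, 6}): φ is true.
  5 (successors {2, 3, 4, 6}): φ is true.
  6 (successors {0, 1, 2, 3, 4, 5}): φ is true.
Detail at 0 (witness):
  At 0: r is true, \Diamond \Diamond q is true, so r \lor \Diamond \Diamond q is true.
    At 0: \Diamond \Diamond q requires \Diamond q at some successor in {1, 2, 3, 4, 6}.
      \Diamond q holds at 1, so \Diamond \Diamond q is true at 0.

Yes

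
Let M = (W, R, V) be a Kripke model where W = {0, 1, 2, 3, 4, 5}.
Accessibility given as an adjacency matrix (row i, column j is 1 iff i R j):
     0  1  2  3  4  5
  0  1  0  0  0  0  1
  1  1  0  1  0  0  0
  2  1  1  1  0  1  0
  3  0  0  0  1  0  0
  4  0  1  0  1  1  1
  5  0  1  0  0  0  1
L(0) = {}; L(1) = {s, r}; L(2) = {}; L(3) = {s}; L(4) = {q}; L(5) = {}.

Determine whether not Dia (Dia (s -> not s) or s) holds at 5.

At 5: Dia (Dia (s -> not s) or s) is true, so not Dia (Dia (s -> not s) or s) is false.
  At 5: Dia (Dia (s -> not s) or s) requires Dia (s -> not s) or s at some successor in {1, 5}.
    Dia (s -> not s) or s holds at 1, so Dia (Dia (s -> not s) or s) is true at 5.
      At 1: Dia (s -> not s) is true, s is true, so Dia (s -> not s) or s is true.

No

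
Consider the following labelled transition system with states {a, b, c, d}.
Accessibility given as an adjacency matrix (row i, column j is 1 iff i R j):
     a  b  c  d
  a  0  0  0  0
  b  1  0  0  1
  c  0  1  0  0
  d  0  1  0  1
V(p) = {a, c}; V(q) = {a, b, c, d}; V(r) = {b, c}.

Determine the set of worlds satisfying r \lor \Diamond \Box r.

Let φ = r \lor \Diamond \Box r. Evaluate φ at each world:
  a (successors ∅): φ is false.
  b (successors {a, d}): φ is true.
  c (successors {b}): φ is true.
  d (successors {b, d}): φ is false.
For instance, at c:
  At c: r is true, \Diamond \Box r is false, so r \lor \Diamond \Box r is true.
    At c: \Diamond \Box r requires \Box r at some successor in {b}.
      At b: \Box r is false.
    So \Diamond \Box r is false at c.
Satisfying worlds: {b, c}

b, c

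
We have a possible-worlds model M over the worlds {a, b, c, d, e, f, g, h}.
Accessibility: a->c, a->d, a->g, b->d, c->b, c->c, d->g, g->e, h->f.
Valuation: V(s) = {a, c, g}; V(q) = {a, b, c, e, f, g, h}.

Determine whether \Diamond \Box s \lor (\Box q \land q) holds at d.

No

Recall that \Box ψ holds at a world iff ψ holds at every accessible world, and \Diamond ψ holds iff ψ holds at some accessible world.
At d: \Diamond \Box s is false, \Box q \land q is false, so \Diamond \Box s \lor (\Box q \land q) is false.
  At d: \Diamond \Box s requires \Box s at some successor in {g}.
    At g: \Box s is false.
  So \Diamond \Box s is false at d.
  At d: \Box q is true, q is false, so \Box q \land q is false.
    At d: \Box q requires q at every successor {g}.
      At g: q is true.
    So \Box q is true at d.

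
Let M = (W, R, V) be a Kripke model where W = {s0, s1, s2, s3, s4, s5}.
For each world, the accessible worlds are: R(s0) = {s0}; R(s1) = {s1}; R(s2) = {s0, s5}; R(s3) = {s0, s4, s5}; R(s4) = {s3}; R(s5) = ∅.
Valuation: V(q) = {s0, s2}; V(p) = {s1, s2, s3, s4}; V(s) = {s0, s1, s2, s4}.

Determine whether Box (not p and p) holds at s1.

No

At s1: Box (not p and p) requires not p and p at every successor {s1}.
  not p and p fails at s1, so Box (not p and p) is false at s1.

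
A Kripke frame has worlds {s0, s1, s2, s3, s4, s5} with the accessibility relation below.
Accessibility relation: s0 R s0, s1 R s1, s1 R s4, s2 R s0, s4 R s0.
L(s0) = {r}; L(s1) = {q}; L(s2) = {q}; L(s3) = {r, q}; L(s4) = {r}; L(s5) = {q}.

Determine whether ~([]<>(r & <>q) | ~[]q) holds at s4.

No

At s4: []<>(r & <>q) | ~[]q is true, so ~([]<>(r & <>q) | ~[]q) is false.
  At s4: []<>(r & <>q) is false, ~[]q is true, so []<>(r & <>q) | ~[]q is true.
    At s4: []<>(r & <>q) requires <>(r & <>q) at every successor {s0}.
      <>(r & <>q) fails at s0, so []<>(r & <>q) is false at s4.
    At s4: []q is false, so ~[]q is true.
      At s4: []q requires q at every successor {s0}.
        q fails at s0, so []q is false at s4.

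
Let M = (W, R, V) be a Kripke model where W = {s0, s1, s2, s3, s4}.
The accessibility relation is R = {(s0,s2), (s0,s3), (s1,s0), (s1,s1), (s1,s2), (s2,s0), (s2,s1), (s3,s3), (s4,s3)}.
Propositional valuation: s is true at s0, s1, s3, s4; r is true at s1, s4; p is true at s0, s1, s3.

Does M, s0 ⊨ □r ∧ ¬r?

No

At s0: □r is false, ¬r is true, so □r ∧ ¬r is false.
  At s0: □r requires r at every successor {s2, s3}.
    r fails at s2, so □r is false at s0.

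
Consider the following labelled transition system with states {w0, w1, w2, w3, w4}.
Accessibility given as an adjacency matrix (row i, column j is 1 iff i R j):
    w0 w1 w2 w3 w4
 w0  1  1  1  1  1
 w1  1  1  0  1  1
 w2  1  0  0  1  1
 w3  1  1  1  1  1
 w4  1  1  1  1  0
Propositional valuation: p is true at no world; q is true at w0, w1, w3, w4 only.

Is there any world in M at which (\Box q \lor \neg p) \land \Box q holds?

Yes

Let φ = (\Box q \lor \neg p) \land \Box q. Evaluate φ at each world:
  w0 (successors {w0, w1, w2, w3, w4}): φ is false.
  w1 (successors {w0, w1, w3, w4}): φ is true.
  w2 (successors {w0, w3, w4}): φ is true.
  w3 (successors {w0, w1, w2, w3, w4}): φ is false.
  w4 (successors {w0, w1, w2, w3}): φ is false.
Detail at w1 (witness):
  At w1: \Box q \lor \neg p is true, \Box q is true, so (\Box q \lor \neg p) \land \Box q is true.
    At w1: \Box q is true, \neg p is true, so \Box q \lor \neg p is true.
      At w1: \Box q requires q at every successor {w0, w1, w3, w4}.
        At w0: q is true.
        At w1: q is true.
        At w3: q is true.
        At w4: q is true.
      So \Box q is true at w1.
    At w1: \Box q requires q at every successor {w0, w1, w3, w4}.
      At w0: q is true.
      At w1: q is true.
      At w3: q is true.
      At w4: q is true.
    So \Box q is true at w1.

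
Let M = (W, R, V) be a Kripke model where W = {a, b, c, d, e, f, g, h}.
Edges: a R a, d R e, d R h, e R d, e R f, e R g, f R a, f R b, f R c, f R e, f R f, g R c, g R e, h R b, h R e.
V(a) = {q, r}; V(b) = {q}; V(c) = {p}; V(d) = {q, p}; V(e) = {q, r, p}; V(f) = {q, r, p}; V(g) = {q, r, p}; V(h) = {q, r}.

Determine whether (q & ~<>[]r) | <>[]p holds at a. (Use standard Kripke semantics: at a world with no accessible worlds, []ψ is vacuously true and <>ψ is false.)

No

At a: q & ~<>[]r is false, <>[]p is false, so (q & ~<>[]r) | <>[]p is false.
  At a: q is true, ~<>[]r is false, so q & ~<>[]r is false.
    At a: <>[]r is true, so ~<>[]r is false.
      At a: <>[]r requires []r at some successor in {a}.
        []r holds at a, so <>[]r is true at a.
  At a: <>[]p requires []p at some successor in {a}.
    At a: []p is false.
  So <>[]p is false at a.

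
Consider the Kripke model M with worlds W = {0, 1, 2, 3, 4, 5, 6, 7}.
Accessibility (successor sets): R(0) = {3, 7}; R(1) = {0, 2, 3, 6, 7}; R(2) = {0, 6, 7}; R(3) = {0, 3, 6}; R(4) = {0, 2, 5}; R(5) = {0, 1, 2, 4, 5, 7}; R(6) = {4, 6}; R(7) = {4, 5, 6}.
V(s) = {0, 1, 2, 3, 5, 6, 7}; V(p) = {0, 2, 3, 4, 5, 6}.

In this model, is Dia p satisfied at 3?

At 3: Dia p requires p at some successor in {0, 3, 6}.
  p holds at 0, so Dia p is true at 3.

Yes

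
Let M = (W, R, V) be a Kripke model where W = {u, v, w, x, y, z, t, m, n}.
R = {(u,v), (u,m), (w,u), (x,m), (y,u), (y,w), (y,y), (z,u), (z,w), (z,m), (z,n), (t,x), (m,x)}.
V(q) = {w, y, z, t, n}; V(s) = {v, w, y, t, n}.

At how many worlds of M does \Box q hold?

Let φ = \Box q. Evaluate φ at each world:
  u (successors {v, m}): φ is false.
  v (successors ∅): φ is true.
  w (successors {u}): φ is false.
  x (successors {m}): φ is false.
  y (successors {u, w, y}): φ is false.
  z (successors {u, w, m, n}): φ is false.
  t (successors {x}): φ is false.
  m (successors {x}): φ is false.
  n (successors ∅): φ is true.
For instance, at w:
  At w: \Box q requires q at every successor {u}.
    q fails at u, so \Box q is false at w.
Satisfying worlds: {v, n}

2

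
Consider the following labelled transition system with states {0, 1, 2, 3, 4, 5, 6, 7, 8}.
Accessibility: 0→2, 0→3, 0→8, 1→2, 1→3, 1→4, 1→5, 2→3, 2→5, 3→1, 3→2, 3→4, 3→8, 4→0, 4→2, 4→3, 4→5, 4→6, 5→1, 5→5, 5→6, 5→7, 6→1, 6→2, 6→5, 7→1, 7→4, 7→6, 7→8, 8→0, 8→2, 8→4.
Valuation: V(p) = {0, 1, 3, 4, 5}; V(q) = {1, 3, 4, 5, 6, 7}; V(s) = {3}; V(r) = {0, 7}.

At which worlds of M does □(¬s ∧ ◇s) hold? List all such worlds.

8

Recall that □ψ holds at a world iff ψ holds at every accessible world, and ◇ψ holds iff ψ holds at some accessible world.
Let φ = □(¬s ∧ ◇s). Evaluate φ at each world:
  0 (successors {2, 3, 8}): φ is false.
  1 (successors {2, 3, 4, 5}): φ is false.
  2 (successors {3, 5}): φ is false.
  3 (successors {1, 2, 4, 8}): φ is false.
  4 (successors {0, 2, 3, 5, 6}): φ is false.
  5 (successors {1, 5, 6, 7}): φ is false.
  6 (successors {1, 2, 5}): φ is false.
  7 (successors {1, 4, 6, 8}): φ is false.
  8 (successors {0, 2, 4}): φ is true.
For instance, at 2:
  At 2: □(¬s ∧ ◇s) requires ¬s ∧ ◇s at every successor {3, 5}.
    ¬s ∧ ◇s fails at 3, so □(¬s ∧ ◇s) is false at 2.
      At 3: ¬s is false, ◇s is false, so ¬s ∧ ◇s is false.
Satisfying worlds: {8}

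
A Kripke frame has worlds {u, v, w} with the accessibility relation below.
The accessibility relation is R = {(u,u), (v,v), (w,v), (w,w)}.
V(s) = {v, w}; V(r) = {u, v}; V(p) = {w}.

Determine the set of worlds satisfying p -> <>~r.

Let φ = p -> <>~r. Evaluate φ at each world:
  u (successors {u}): φ is true.
  v (successors {v}): φ is true.
  w (successors {v, w}): φ is true.
For instance, at w:
  At w: p is true, <>~r is true, so p -> <>~r is true.
    At w: <>~r requires ~r at some successor in {v, w}.
      ~r holds at w, so <>~r is true at w.
Satisfying worlds: {u, v, w}

u, v, w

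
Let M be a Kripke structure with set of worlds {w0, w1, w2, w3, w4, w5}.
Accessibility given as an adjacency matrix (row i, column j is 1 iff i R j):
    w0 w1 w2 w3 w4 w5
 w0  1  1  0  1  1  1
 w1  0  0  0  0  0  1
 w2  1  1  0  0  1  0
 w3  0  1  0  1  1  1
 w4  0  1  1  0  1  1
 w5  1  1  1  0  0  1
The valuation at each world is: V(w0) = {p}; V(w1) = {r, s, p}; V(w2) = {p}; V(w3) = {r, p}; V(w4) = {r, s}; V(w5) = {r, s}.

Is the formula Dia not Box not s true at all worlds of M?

Let φ = Dia not Box not s. Evaluate φ at each world:
  w0 (successors {w0, w1, w3, w4, w5}): φ is true.
  w1 (successors {w5}): φ is true.
  w2 (successors {w0, w1, w4}): φ is true.
  w3 (successors {w1, w3, w4, w5}): φ is true.
  w4 (successors {w1, w2, w4, w5}): φ is true.
  w5 (successors {w0, w1, w2, w5}): φ is true.
For instance, at w5:
  At w5: Dia not Box not s requires not Box not s at some successor in {w0, w1, w2, w5}.
    not Box not s holds at w0, so Dia not Box not s is true at w5.
      At w0: Box not s is false, so not Box not s is true.

Yes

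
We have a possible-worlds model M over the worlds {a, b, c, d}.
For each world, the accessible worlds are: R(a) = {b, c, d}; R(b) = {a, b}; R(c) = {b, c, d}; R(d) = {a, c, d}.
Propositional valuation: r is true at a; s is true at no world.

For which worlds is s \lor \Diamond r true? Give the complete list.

b, d

Let φ = s \lor \Diamond r. Evaluate φ at each world:
  a (successors {b, c, d}): φ is false.
  b (successors {a, b}): φ is true.
  c (successors {b, c, d}): φ is false.
  d (successors {a, c, d}): φ is true.
For instance, at a:
  At a: s is false, \Diamond r is false, so s \lor \Diamond r is false.
    At a: \Diamond r requires r at some successor in {b, c, d}.
      At b: r is false.
      At c: r is false.
      At d: r is false.
    So \Diamond r is false at a.
Satisfying worlds: {b, d}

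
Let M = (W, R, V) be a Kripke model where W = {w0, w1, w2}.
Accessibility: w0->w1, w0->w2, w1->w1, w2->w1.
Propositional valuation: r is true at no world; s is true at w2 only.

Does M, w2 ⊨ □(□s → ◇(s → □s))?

Recall that □ψ holds at a world iff ψ holds at every accessible world, and ◇ψ holds iff ψ holds at some accessible world.
At w2: □(□s → ◇(s → □s)) requires □s → ◇(s → □s) at every successor {w1}.
    At w1: □s is false, ◇(s → □s) is true, so □s → ◇(s → □s) is true.
      At w1: □s requires s at every successor {w1}.
        s fails at w1, so □s is false at w1.
      At w1: ◇(s → □s) requires s → □s at some successor in {w1}.
        s → □s holds at w1, so ◇(s → □s) is true at w1.
So □(□s → ◇(s → □s)) is true at w2.

Yes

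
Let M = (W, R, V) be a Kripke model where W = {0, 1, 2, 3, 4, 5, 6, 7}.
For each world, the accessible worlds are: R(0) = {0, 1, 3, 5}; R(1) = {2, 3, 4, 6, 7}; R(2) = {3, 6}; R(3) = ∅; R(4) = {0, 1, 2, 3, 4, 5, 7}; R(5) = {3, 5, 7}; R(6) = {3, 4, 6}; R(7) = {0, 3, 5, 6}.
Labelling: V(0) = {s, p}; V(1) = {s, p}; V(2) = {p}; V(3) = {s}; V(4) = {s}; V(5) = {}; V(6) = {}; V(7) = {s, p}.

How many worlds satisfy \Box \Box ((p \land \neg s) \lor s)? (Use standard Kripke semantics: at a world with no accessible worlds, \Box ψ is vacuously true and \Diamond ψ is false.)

Recall that \Box ψ holds at a world iff ψ holds at every accessible world, and \Diamond ψ holds iff ψ holds at some accessible world.
Let φ = \Box \Box ((p \land \neg s) \lor s). Evaluate φ at each world:
  0 (successors {0, 1, 3, 5}): φ is false.
  1 (successors {2, 3, 4, 6, 7}): φ is false.
  2 (successors {3, 6}): φ is false.
  3 (successors ∅): φ is true.
  4 (successors {0, 1, 2, 3, 4, 5, 7}): φ is false.
  5 (successors {3, 5, 7}): φ is false.
  6 (successors {3, 4, 6}): φ is false.
  7 (successors {0, 3, 5, 6}): φ is false.
For instance, at 4:
  At 4: \Box \Box ((p \land \neg s) \lor s) requires \Box ((p \land \neg s) \lor s) at every successor {0, 1, 2, 3, 4, 5, 7}.
    \Box ((p \land \neg s) \lor s) fails at 0, so \Box \Box ((p \land \neg s) \lor s) is false at 4.
      At 0: \Box ((p \land \neg s) \lor s) requires (p \land \neg s) \lor s at every successor {0, 1, 3, 5}.
        (p \land \neg s) \lor s fails at 5, so \Box ((p \land \neg s) \lor s) is false at 0.
Satisfying worlds: {3}

1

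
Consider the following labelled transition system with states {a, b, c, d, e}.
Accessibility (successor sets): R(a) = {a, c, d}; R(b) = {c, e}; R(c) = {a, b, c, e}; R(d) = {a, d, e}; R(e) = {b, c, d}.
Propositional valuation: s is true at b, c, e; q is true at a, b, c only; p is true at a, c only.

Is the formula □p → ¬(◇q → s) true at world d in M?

At d: □p is false, ¬(◇q → s) is true, so □p → ¬(◇q → s) is true.
  At d: □p requires p at every successor {a, d, e}.
    p fails at d, so □p is false at d.
  At d: ◇q → s is false, so ¬(◇q → s) is true.
    At d: ◇q is true, s is false, so ◇q → s is false.
      At d: ◇q requires q at some successor in {a, d, e}.
        q holds at a, so ◇q is true at d.

Yes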